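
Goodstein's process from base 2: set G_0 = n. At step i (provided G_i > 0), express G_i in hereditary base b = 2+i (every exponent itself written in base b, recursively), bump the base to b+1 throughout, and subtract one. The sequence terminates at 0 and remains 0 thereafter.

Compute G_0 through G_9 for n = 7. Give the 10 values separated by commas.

G_0 = 7. HB_2(7) = 2^2 + 2 + 1. Bump = 31. G_1 = 30.
G_1 = 30. HB_3(30) = 3^3 + 3. Bump = 260. G_2 = 259.
G_2 = 259. HB_4(259) = 4^4 + 3. Bump = 3128. G_3 = 3127.
G_3 = 3127. HB_5(3127) = 5^5 + 2. Bump = 46658. G_4 = 46657.
G_4 = 46657. HB_6(46657) = 6^6 + 1. Bump = 823544. G_5 = 823543.
G_5 = 823543. HB_7(823543) = 7^7. Bump = 16777216. G_6 = 16777215.
G_6 = 16777215. HB_8(16777215) = 7·8^7 + 7·8^6 + 7·8^5 + 7·8^4 + 7·8^3 + 7·8^2 + 7·8 + 7. Bump = 37665880. G_7 = 37665879.
G_7 = 37665879. HB_9(37665879) = 7·9^7 + 7·9^6 + 7·9^5 + 7·9^4 + 7·9^3 + 7·9^2 + 7·9 + 6. Bump = 77777776. G_8 = 77777775.
G_8 = 77777775. HB_10(77777775) = 7·10^7 + 7·10^6 + 7·10^5 + 7·10^4 + 7·10^3 + 7·10^2 + 7·10 + 5. Bump = 150051214. G_9 = 150051213.

7, 30, 259, 3127, 46657, 823543, 16777215, 37665879, 77777775, 150051213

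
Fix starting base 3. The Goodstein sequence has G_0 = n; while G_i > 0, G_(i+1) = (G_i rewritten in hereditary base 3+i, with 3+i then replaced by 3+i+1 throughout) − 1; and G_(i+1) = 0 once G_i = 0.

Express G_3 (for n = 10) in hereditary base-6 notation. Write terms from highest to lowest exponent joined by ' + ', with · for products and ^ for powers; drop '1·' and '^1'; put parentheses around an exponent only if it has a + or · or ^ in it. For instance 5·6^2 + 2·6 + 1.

[0] 10 ≡ 3^2 + 1 (base 3). Lift 4: 17. −1: 16.
[1] 16 ≡ 4^2 (base 4). Lift 5: 25. −1: 24.
[2] 24 ≡ 4·5 + 4 (base 5). Lift 6: 28. −1: 27.

4·6 + 3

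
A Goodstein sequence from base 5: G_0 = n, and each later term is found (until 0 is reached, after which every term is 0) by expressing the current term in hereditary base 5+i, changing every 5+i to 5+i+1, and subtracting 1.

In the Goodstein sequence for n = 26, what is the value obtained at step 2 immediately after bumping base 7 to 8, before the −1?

26 —HB5→ 5^2 + 1 —bump→ 6^2 + 1 = 37 —(−1)→ 36
36 —HB6→ 6^2 —bump→ 7^2 = 49 —(−1)→ 48
48 —HB7→ 6·7 + 6 —bump→ 6·8 + 6 = 54 —(−1)→ 53

54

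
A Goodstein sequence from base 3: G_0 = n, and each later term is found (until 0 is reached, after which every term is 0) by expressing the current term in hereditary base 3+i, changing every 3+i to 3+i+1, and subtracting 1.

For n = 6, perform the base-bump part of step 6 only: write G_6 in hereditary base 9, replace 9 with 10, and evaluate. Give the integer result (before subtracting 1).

base 3: 6 = 2·3; at 4: 2·4 = 8; next = 7
base 4: 7 = 4 + 3; at 5: 5 + 3 = 8; next = 7
base 5: 7 = 5 + 2; at 6: 6 + 2 = 8; next = 7
base 6: 7 = 6 + 1; at 7: 7 + 1 = 8; next = 7
base 7: 7 = 7; at 8: 8 = 8; next = 7
base 8: 7 = 7; at 9: 7 = 7; next = 6
base 9: 6 = 6; at 10: 6 = 6; next = 5

6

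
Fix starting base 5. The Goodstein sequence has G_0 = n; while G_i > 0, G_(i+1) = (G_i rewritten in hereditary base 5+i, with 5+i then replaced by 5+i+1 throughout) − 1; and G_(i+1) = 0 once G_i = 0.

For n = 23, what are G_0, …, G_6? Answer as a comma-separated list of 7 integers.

23, 26, 29, 32, 35, 37, 39

(0) 23|_5 = 4·5 + 3 ↦ 4·6 + 3|_6 = 27 ⇒ 26
(1) 26|_6 = 4·6 + 2 ↦ 4·7 + 2|_7 = 30 ⇒ 29
(2) 29|_7 = 4·7 + 1 ↦ 4·8 + 1|_8 = 33 ⇒ 32
(3) 32|_8 = 4·8 ↦ 4·9|_9 = 36 ⇒ 35
(4) 35|_9 = 3·9 + 8 ↦ 3·10 + 8|_10 = 38 ⇒ 37
(5) 37|_10 = 3·10 + 7 ↦ 3·11 + 7|_11 = 40 ⇒ 39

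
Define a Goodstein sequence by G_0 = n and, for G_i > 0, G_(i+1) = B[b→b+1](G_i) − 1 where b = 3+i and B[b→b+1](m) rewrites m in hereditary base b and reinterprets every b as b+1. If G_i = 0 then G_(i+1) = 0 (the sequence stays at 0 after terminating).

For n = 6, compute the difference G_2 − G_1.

0

[0] 6 ≡ 2·3 (base 3). Lift 4: 8. −1: 7.
[1] 7 ≡ 4 + 3 (base 4). Lift 5: 8. −1: 7.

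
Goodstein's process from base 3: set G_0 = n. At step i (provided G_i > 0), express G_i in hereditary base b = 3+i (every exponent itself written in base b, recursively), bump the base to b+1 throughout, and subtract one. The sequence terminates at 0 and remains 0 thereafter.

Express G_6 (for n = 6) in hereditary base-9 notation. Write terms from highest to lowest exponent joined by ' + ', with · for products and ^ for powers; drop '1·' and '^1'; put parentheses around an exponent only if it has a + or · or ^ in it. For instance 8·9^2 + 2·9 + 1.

i=0: 6 = 2·3 (b=3); 3→4: 2·4 = 8; 8−1 = 7
i=1: 7 = 4 + 3 (b=4); 4→5: 5 + 3 = 8; 8−1 = 7
i=2: 7 = 5 + 2 (b=5); 5→6: 6 + 2 = 8; 8−1 = 7
i=3: 7 = 6 + 1 (b=6); 6→7: 7 + 1 = 8; 8−1 = 7
i=4: 7 = 7 (b=7); 7→8: 8 = 8; 8−1 = 7
i=5: 7 = 7 (b=8); 8→9: 7 = 7; 7−1 = 6
i=6: 6 = 6 (b=9); 9→10: 6 = 6; 6−1 = 5

6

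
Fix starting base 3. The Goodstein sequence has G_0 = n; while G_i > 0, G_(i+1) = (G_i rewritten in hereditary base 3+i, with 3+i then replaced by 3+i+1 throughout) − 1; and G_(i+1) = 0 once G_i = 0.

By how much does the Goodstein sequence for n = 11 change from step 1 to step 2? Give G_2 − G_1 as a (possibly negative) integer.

8

G_0=11  [base 3] 3^2 + 2  →[3↦4]→  4^2 + 2 = 18  −1 ⇒ G_1=17
G_1=17  [base 4] 4^2 + 1  →[4↦5]→  5^2 + 1 = 26  −1 ⇒ G_2=25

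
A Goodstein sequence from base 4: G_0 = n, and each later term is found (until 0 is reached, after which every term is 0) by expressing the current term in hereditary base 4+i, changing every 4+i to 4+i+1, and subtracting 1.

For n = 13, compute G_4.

G_0 = 13. HB_4(13) = 3·4 + 1. Bump = 16. G_1 = 15.
G_1 = 15. HB_5(15) = 3·5. Bump = 18. G_2 = 17.
G_2 = 17. HB_6(17) = 2·6 + 5. Bump = 19. G_3 = 18.
G_3 = 18. HB_7(18) = 2·7 + 4. Bump = 20. G_4 = 19.
G_4 = 19. HB_8(19) = 2·8 + 3. Bump = 21. G_5 = 20.

19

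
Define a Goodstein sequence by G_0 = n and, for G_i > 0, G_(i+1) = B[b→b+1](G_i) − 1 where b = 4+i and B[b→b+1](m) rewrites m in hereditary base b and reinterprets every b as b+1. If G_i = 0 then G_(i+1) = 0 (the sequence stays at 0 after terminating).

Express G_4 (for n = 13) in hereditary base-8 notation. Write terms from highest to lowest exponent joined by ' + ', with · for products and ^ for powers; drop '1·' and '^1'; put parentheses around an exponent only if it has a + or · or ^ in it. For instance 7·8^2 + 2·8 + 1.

(0) 13|_4 = 3·4 + 1 ↦ 3·5 + 1|_5 = 16 ⇒ 15
(1) 15|_5 = 3·5 ↦ 3·6|_6 = 18 ⇒ 17
(2) 17|_6 = 2·6 + 5 ↦ 2·7 + 5|_7 = 19 ⇒ 18
(3) 18|_7 = 2·7 + 4 ↦ 2·8 + 4|_8 = 20 ⇒ 19
(4) 19|_8 = 2·8 + 3 ↦ 2·9 + 3|_9 = 21 ⇒ 20

2·8 + 3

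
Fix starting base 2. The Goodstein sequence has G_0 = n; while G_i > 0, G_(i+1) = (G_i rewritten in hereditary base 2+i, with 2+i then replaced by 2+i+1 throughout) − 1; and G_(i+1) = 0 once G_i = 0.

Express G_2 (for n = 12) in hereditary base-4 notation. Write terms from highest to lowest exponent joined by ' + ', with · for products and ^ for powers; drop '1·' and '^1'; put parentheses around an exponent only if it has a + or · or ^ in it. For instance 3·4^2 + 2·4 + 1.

4^(4 + 1) + 2·4^2 + 2·4 + 1

G_0 = 12. HB_2(12) = 2^(2 + 1) + 2^2. Bump = 108. G_1 = 107.
G_1 = 107. HB_3(107) = 3^(3 + 1) + 2·3^2 + 2·3 + 2. Bump = 1066. G_2 = 1065.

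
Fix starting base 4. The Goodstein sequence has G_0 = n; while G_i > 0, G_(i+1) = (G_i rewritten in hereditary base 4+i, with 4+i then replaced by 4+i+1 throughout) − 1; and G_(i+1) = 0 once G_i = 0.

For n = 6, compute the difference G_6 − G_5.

-1

[0] 6 ≡ 4 + 2 (base 4). Lift 5: 7. −1: 6.
[1] 6 ≡ 5 + 1 (base 5). Lift 6: 7. −1: 6.
[2] 6 ≡ 6 (base 6). Lift 7: 7. −1: 6.
[3] 6 ≡ 6 (base 7). Lift 8: 6. −1: 5.
[4] 5 ≡ 5 (base 8). Lift 9: 5. −1: 4.
[5] 4 ≡ 4 (base 9). Lift 10: 4. −1: 3.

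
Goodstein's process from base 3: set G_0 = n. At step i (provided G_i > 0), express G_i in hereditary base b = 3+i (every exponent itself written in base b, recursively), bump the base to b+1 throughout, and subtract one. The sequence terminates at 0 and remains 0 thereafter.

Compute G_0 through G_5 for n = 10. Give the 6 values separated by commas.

G_0=10  [base 3] 3^2 + 1  →[3↦4]→  4^2 + 1 = 17  −1 ⇒ G_1=16
G_1=16  [base 4] 4^2  →[4↦5]→  5^2 = 25  −1 ⇒ G_2=24
G_2=24  [base 5] 4·5 + 4  →[5↦6]→  4·6 + 4 = 28  −1 ⇒ G_3=27
G_3=27  [base 6] 4·6 + 3  →[6↦7]→  4·7 + 3 = 31  −1 ⇒ G_4=30
G_4=30  [base 7] 4·7 + 2  →[7↦8]→  4·8 + 2 = 34  −1 ⇒ G_5=33

10, 16, 24, 27, 30, 33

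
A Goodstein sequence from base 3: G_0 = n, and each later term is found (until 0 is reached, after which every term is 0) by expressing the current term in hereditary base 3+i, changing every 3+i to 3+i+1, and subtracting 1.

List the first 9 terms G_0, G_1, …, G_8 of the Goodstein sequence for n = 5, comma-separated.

5, 5, 5, 5, 4, 3, 2, 1, 0

G_0=5  [base 3] 3 + 2  →[3↦4]→  4 + 2 = 6  −1 ⇒ G_1=5
G_1=5  [base 4] 4 + 1  →[4↦5]→  5 + 1 = 6  −1 ⇒ G_2=5
G_2=5  [base 5] 5  →[5↦6]→  6 = 6  −1 ⇒ G_3=5
G_3=5  [base 6] 5  →[6↦7]→  5 = 5  −1 ⇒ G_4=4
G_4=4  [base 7] 4  →[7↦8]→  4 = 4  −1 ⇒ G_5=3
G_5=3  [base 8] 3  →[8↦9]→  3 = 3  −1 ⇒ G_6=2
G_6=2  [base 9] 2  →[9↦10]→  2 = 2  −1 ⇒ G_7=1
G_7=1  [base 10] 1  →[10↦11]→  1 = 1  −1 ⇒ G_8=0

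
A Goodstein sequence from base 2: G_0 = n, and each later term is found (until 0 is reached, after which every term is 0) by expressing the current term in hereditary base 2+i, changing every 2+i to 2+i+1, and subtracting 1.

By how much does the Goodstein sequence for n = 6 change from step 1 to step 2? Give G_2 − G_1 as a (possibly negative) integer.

228

step 0: 6 = 2^2 + 2; sub 3 for 2: 3^3 + 3; = 30; G_1 = 30−1 = 29
step 1: 29 = 3^3 + 2; sub 4 for 3: 4^4 + 2; = 258; G_2 = 258−1 = 257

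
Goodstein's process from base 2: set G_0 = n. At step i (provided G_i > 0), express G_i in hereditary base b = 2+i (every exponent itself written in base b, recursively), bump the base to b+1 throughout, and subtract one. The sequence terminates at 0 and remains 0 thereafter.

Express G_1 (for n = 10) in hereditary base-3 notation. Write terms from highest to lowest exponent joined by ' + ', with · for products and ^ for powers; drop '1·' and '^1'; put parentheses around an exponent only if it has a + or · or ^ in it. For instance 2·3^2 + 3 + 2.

(0) 10|_2 = 2^(2 + 1) + 2 ↦ 3^(3 + 1) + 3|_3 = 84 ⇒ 83
(1) 83|_3 = 3^(3 + 1) + 2 ↦ 4^(4 + 1) + 2|_4 = 1026 ⇒ 1025

3^(3 + 1) + 2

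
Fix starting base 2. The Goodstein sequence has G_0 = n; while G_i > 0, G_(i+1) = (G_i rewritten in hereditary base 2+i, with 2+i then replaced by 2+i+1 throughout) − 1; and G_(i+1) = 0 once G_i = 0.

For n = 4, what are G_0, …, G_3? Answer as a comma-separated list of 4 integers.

4, 26, 41, 60

base 2: 4 = 2^2; at 3: 3^3 = 27; next = 26
base 3: 26 = 2·3^2 + 2·3 + 2; at 4: 2·4^2 + 2·4 + 2 = 42; next = 41
base 4: 41 = 2·4^2 + 2·4 + 1; at 5: 2·5^2 + 2·5 + 1 = 61; next = 60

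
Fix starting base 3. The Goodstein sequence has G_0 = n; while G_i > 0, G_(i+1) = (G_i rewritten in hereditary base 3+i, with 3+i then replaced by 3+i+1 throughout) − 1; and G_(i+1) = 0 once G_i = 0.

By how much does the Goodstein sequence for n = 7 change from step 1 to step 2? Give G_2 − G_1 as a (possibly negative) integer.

1

[0] 7 ≡ 2·3 + 1 (base 3). Lift 4: 9. −1: 8.
[1] 8 ≡ 2·4 (base 4). Lift 5: 10. −1: 9.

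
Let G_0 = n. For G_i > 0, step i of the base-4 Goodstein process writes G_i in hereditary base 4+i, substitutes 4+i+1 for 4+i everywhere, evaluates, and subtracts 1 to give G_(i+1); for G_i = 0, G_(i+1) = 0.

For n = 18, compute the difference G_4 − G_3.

(0) 18|_4 = 4^2 + 2 ↦ 5^2 + 2|_5 = 27 ⇒ 26
(1) 26|_5 = 5^2 + 1 ↦ 6^2 + 1|_6 = 37 ⇒ 36
(2) 36|_6 = 6^2 ↦ 7^2|_7 = 49 ⇒ 48
(3) 48|_7 = 6·7 + 6 ↦ 6·8 + 6|_8 = 54 ⇒ 53

5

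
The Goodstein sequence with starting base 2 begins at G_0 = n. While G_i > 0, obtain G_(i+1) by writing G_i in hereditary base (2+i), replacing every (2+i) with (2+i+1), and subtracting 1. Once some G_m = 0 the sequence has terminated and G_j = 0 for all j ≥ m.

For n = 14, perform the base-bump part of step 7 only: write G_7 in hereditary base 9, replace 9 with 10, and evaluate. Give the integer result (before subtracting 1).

100000555552

(0) 14|_2 = 2^(2 + 1) + 2^2 + 2 ↦ 3^(3 + 1) + 3^3 + 3|_3 = 111 ⇒ 110
(1) 110|_3 = 3^(3 + 1) + 3^3 + 2 ↦ 4^(4 + 1) + 4^4 + 2|_4 = 1282 ⇒ 1281
(2) 1281|_4 = 4^(4 + 1) + 4^4 + 1 ↦ 5^(5 + 1) + 5^5 + 1|_5 = 18751 ⇒ 18750
(3) 18750|_5 = 5^(5 + 1) + 5^5 ↦ 6^(6 + 1) + 6^6|_6 = 326592 ⇒ 326591
(4) 326591|_6 = 6^(6 + 1) + 5·6^5 + 5·6^4 + 5·6^3 + 5·6^2 + 5·6 + 5 ↦ 7^(7 + 1) + 5·7^5 + 5·7^4 + 5·7^3 + 5·7^2 + 5·7 + 5|_7 = 5862841 ⇒ 5862840
(5) 5862840|_7 = 7^(7 + 1) + 5·7^5 + 5·7^4 + 5·7^3 + 5·7^2 + 5·7 + 4 ↦ 8^(8 + 1) + 5·8^5 + 5·8^4 + 5·8^3 + 5·8^2 + 5·8 + 4|_8 = 134404972 ⇒ 134404971
(6) 134404971|_8 = 8^(8 + 1) + 5·8^5 + 5·8^4 + 5·8^3 + 5·8^2 + 5·8 + 3 ↦ 9^(9 + 1) + 5·9^5 + 5·9^4 + 5·9^3 + 5·9^2 + 5·9 + 3|_9 = 3487116549 ⇒ 3487116548
(7) 3487116548|_9 = 9^(9 + 1) + 5·9^5 + 5·9^4 + 5·9^3 + 5·9^2 + 5·9 + 2 ↦ 10^(10 + 1) + 5·10^5 + 5·10^4 + 5·10^3 + 5·10^2 + 5·10 + 2|_10 = 100000555552 ⇒ 100000555551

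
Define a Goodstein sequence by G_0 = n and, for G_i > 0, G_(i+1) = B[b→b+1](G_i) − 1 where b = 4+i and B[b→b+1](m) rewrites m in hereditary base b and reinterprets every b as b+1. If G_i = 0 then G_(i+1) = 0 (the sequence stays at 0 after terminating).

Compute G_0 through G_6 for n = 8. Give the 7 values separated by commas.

8, 9, 9, 9, 9, 9, 9

base 4: 8 = 2·4; at 5: 2·5 = 10; next = 9
base 5: 9 = 5 + 4; at 6: 6 + 4 = 10; next = 9
base 6: 9 = 6 + 3; at 7: 7 + 3 = 10; next = 9
base 7: 9 = 7 + 2; at 8: 8 + 2 = 10; next = 9
base 8: 9 = 8 + 1; at 9: 9 + 1 = 10; next = 9
base 9: 9 = 9; at 10: 10 = 10; next = 9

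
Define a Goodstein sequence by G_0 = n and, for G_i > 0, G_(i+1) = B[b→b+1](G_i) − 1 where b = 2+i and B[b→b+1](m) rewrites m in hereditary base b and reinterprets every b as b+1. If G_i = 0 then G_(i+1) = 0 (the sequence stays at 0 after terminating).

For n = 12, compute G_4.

12 —HB2→ 2^(2 + 1) + 2^2 —bump→ 3^(3 + 1) + 3^3 = 108 —(−1)→ 107
107 —HB3→ 3^(3 + 1) + 2·3^2 + 2·3 + 2 —bump→ 4^(4 + 1) + 2·4^2 + 2·4 + 2 = 1066 —(−1)→ 1065
1065 —HB4→ 4^(4 + 1) + 2·4^2 + 2·4 + 1 —bump→ 5^(5 + 1) + 2·5^2 + 2·5 + 1 = 15686 —(−1)→ 15685
15685 —HB5→ 5^(5 + 1) + 2·5^2 + 2·5 —bump→ 6^(6 + 1) + 2·6^2 + 2·6 = 280020 —(−1)→ 280019
280019 —HB6→ 6^(6 + 1) + 2·6^2 + 6 + 5 —bump→ 7^(7 + 1) + 2·7^2 + 7 + 5 = 5764911 —(−1)→ 5764910

280019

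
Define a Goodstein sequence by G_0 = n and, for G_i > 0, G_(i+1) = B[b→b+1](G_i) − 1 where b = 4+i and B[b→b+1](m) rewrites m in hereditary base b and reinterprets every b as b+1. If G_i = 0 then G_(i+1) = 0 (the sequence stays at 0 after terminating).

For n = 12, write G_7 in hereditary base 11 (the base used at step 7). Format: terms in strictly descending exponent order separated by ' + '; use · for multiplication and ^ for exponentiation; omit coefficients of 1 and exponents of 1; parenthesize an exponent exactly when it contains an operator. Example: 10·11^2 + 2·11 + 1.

[0] 12 ≡ 3·4 (base 4). Lift 5: 15. −1: 14.
[1] 14 ≡ 2·5 + 4 (base 5). Lift 6: 16. −1: 15.
[2] 15 ≡ 2·6 + 3 (base 6). Lift 7: 17. −1: 16.
[3] 16 ≡ 2·7 + 2 (base 7). Lift 8: 18. −1: 17.
[4] 17 ≡ 2·8 + 1 (base 8). Lift 9: 19. −1: 18.
[5] 18 ≡ 2·9 (base 9). Lift 10: 20. −1: 19.
[6] 19 ≡ 10 + 9 (base 10). Lift 11: 20. −1: 19.

11 + 8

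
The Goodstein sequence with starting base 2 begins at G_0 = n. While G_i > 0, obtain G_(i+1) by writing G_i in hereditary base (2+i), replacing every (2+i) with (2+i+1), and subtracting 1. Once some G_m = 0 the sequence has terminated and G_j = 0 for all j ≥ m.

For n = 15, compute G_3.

i=0: 15 = 2^(2 + 1) + 2^2 + 2 + 1 (b=2); 2→3: 3^(3 + 1) + 3^3 + 3 + 1 = 112; 112−1 = 111
i=1: 111 = 3^(3 + 1) + 3^3 + 3 (b=3); 3→4: 4^(4 + 1) + 4^4 + 4 = 1284; 1284−1 = 1283
i=2: 1283 = 4^(4 + 1) + 4^4 + 3 (b=4); 4→5: 5^(5 + 1) + 5^5 + 3 = 18753; 18753−1 = 18752
i=3: 18752 = 5^(5 + 1) + 5^5 + 2 (b=5); 5→6: 6^(6 + 1) + 6^6 + 2 = 326594; 326594−1 = 326593

18752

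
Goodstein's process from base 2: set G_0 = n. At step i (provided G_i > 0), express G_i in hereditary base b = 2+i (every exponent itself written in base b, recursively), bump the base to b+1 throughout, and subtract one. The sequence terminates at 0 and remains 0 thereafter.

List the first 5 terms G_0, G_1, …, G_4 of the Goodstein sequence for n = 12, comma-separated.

12 —HB2→ 2^(2 + 1) + 2^2 —bump→ 3^(3 + 1) + 3^3 = 108 —(−1)→ 107
107 —HB3→ 3^(3 + 1) + 2·3^2 + 2·3 + 2 —bump→ 4^(4 + 1) + 2·4^2 + 2·4 + 2 = 1066 —(−1)→ 1065
1065 —HB4→ 4^(4 + 1) + 2·4^2 + 2·4 + 1 —bump→ 5^(5 + 1) + 2·5^2 + 2·5 + 1 = 15686 —(−1)→ 15685
15685 —HB5→ 5^(5 + 1) + 2·5^2 + 2·5 —bump→ 6^(6 + 1) + 2·6^2 + 2·6 = 280020 —(−1)→ 280019

12, 107, 1065, 15685, 280019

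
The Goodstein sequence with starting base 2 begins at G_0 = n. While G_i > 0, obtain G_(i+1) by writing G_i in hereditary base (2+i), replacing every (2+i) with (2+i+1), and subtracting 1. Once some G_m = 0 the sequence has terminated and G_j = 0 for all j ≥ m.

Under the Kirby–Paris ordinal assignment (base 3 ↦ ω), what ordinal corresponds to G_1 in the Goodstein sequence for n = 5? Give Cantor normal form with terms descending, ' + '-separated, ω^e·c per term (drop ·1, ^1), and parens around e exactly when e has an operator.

ω^ω

(0) 5|_2 = 2^2 + 1 ↦ 3^3 + 1|_3 = 28 ⇒ 27
(1) 27|_3 = 3^3 ↦ 4^4|_4 = 256 ⇒ 255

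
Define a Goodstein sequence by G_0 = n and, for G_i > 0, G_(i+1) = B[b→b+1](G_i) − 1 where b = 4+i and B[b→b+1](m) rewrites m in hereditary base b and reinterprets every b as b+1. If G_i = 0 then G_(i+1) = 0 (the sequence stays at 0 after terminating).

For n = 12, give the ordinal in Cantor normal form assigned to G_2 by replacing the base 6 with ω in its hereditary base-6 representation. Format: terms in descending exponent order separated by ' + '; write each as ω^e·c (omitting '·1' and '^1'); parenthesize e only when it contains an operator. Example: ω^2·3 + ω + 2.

ω·2 + 3

[0] 12 ≡ 3·4 (base 4). Lift 5: 15. −1: 14.
[1] 14 ≡ 2·5 + 4 (base 5). Lift 6: 16. −1: 15.
[2] 15 ≡ 2·6 + 3 (base 6). Lift 7: 17. −1: 16.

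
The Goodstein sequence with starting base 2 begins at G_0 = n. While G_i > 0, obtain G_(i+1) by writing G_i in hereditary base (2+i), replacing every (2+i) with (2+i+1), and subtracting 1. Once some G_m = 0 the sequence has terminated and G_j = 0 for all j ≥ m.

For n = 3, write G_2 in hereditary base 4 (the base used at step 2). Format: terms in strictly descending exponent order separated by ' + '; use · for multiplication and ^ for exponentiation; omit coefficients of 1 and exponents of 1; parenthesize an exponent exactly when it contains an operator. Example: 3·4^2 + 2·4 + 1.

G_0 = 3. HB_2(3) = 2 + 1. Bump = 4. G_1 = 3.
G_1 = 3. HB_3(3) = 3. Bump = 4. G_2 = 3.
G_2 = 3. HB_4(3) = 3. Bump = 3. G_3 = 2.

3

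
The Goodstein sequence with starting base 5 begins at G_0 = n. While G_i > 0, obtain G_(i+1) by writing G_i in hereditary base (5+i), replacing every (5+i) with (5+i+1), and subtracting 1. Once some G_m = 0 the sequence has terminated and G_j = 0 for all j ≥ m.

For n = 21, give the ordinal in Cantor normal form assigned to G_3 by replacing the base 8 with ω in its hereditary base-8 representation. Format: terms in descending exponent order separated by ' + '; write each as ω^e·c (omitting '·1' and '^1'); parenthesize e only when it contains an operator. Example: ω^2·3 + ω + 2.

ω·3 + 5

(0) 21|_5 = 4·5 + 1 ↦ 4·6 + 1|_6 = 25 ⇒ 24
(1) 24|_6 = 4·6 ↦ 4·7|_7 = 28 ⇒ 27
(2) 27|_7 = 3·7 + 6 ↦ 3·8 + 6|_8 = 30 ⇒ 29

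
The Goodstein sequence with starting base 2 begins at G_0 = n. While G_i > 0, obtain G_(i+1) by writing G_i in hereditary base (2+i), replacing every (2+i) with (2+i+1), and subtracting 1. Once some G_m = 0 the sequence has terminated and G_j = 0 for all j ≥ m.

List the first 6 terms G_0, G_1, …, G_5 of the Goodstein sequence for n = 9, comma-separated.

9, 81, 1023, 9842, 140743, 2471826

[0] 9 ≡ 2^(2 + 1) + 1 (base 2). Lift 3: 82. −1: 81.
[1] 81 ≡ 3^(3 + 1) (base 3). Lift 4: 1024. −1: 1023.
[2] 1023 ≡ 3·4^4 + 3·4^3 + 3·4^2 + 3·4 + 3 (base 4). Lift 5: 9843. −1: 9842.
[3] 9842 ≡ 3·5^5 + 3·5^3 + 3·5^2 + 3·5 + 2 (base 5). Lift 6: 140744. −1: 140743.
[4] 140743 ≡ 3·6^6 + 3·6^3 + 3·6^2 + 3·6 + 1 (base 6). Lift 7: 2471827. −1: 2471826.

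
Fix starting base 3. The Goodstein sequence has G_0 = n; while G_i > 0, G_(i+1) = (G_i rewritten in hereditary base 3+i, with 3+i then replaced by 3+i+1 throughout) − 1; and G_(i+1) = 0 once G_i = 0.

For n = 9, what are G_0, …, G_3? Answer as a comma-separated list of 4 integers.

9, 15, 17, 19

9 —HB3→ 3^2 —bump→ 4^2 = 16 —(−1)→ 15
15 —HB4→ 3·4 + 3 —bump→ 3·5 + 3 = 18 —(−1)→ 17
17 —HB5→ 3·5 + 2 —bump→ 3·6 + 2 = 20 —(−1)→ 19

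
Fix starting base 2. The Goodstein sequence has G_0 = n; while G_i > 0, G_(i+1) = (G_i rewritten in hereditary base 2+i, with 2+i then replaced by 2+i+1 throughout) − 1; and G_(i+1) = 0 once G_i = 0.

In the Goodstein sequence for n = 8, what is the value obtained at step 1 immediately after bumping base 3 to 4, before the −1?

554

step 0: 8 = 2^(2 + 1); sub 3 for 2: 3^(3 + 1); = 81; G_1 = 81−1 = 80
step 1: 80 = 2·3^3 + 2·3^2 + 2·3 + 2; sub 4 for 3: 2·4^4 + 2·4^2 + 2·4 + 2; = 554; G_2 = 554−1 = 553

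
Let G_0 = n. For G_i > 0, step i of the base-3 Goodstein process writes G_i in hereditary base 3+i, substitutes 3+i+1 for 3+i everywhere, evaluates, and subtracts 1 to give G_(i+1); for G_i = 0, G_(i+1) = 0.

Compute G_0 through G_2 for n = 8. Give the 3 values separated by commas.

8, 9, 10

[0] 8 ≡ 2·3 + 2 (base 3). Lift 4: 10. −1: 9.
[1] 9 ≡ 2·4 + 1 (base 4). Lift 5: 11. −1: 10.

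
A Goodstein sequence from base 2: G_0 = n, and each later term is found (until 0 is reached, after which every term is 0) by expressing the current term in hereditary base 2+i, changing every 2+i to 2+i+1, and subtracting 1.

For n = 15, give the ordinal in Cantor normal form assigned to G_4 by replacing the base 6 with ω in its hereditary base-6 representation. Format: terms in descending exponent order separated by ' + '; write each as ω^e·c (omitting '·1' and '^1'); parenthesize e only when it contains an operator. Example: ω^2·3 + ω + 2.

[0] 15 ≡ 2^(2 + 1) + 2^2 + 2 + 1 (base 2). Lift 3: 112. −1: 111.
[1] 111 ≡ 3^(3 + 1) + 3^3 + 3 (base 3). Lift 4: 1284. −1: 1283.
[2] 1283 ≡ 4^(4 + 1) + 4^4 + 3 (base 4). Lift 5: 18753. −1: 18752.
[3] 18752 ≡ 5^(5 + 1) + 5^5 + 2 (base 5). Lift 6: 326594. −1: 326593.
[4] 326593 ≡ 6^(6 + 1) + 6^6 + 1 (base 6). Lift 7: 6588345. −1: 6588344.

ω^(ω + 1) + ω^ω + 1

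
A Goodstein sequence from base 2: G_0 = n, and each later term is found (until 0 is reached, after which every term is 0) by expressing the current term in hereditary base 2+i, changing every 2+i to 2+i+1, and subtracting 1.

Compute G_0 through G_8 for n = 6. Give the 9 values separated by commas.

base 2: 6 = 2^2 + 2; at 3: 3^3 + 3 = 30; next = 29
base 3: 29 = 3^3 + 2; at 4: 4^4 + 2 = 258; next = 257
base 4: 257 = 4^4 + 1; at 5: 5^5 + 1 = 3126; next = 3125
base 5: 3125 = 5^5; at 6: 6^6 = 46656; next = 46655
base 6: 46655 = 5·6^5 + 5·6^4 + 5·6^3 + 5·6^2 + 5·6 + 5; at 7: 5·7^5 + 5·7^4 + 5·7^3 + 5·7^2 + 5·7 + 5 = 98040; next = 98039
base 7: 98039 = 5·7^5 + 5·7^4 + 5·7^3 + 5·7^2 + 5·7 + 4; at 8: 5·8^5 + 5·8^4 + 5·8^3 + 5·8^2 + 5·8 + 4 = 187244; next = 187243
base 8: 187243 = 5·8^5 + 5·8^4 + 5·8^3 + 5·8^2 + 5·8 + 3; at 9: 5·9^5 + 5·9^4 + 5·9^3 + 5·9^2 + 5·9 + 3 = 332148; next = 332147
base 9: 332147 = 5·9^5 + 5·9^4 + 5·9^3 + 5·9^2 + 5·9 + 2; at 10: 5·10^5 + 5·10^4 + 5·10^3 + 5·10^2 + 5·10 + 2 = 555552; next = 555551

6, 29, 257, 3125, 46655, 98039, 187243, 332147, 555551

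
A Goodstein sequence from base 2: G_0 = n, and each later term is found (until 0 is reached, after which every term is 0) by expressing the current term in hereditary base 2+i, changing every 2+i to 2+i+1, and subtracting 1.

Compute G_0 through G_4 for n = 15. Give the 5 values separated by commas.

15, 111, 1283, 18752, 326593

i=0: 15 = 2^(2 + 1) + 2^2 + 2 + 1 (b=2); 2→3: 3^(3 + 1) + 3^3 + 3 + 1 = 112; 112−1 = 111
i=1: 111 = 3^(3 + 1) + 3^3 + 3 (b=3); 3→4: 4^(4 + 1) + 4^4 + 4 = 1284; 1284−1 = 1283
i=2: 1283 = 4^(4 + 1) + 4^4 + 3 (b=4); 4→5: 5^(5 + 1) + 5^5 + 3 = 18753; 18753−1 = 18752
i=3: 18752 = 5^(5 + 1) + 5^5 + 2 (b=5); 5→6: 6^(6 + 1) + 6^6 + 2 = 326594; 326594−1 = 326593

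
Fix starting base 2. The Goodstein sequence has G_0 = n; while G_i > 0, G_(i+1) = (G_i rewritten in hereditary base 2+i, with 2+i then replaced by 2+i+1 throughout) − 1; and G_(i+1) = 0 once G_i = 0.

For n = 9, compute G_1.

G_0=9  [base 2] 2^(2 + 1) + 1  →[2↦3]→  3^(3 + 1) + 1 = 82  −1 ⇒ G_1=81
G_1=81  [base 3] 3^(3 + 1)  →[3↦4]→  4^(4 + 1) = 1024  −1 ⇒ G_2=1023

81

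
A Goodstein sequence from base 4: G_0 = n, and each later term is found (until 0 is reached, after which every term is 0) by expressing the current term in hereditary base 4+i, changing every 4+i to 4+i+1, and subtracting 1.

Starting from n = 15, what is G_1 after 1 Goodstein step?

17

15 —HB4→ 3·4 + 3 —bump→ 3·5 + 3 = 18 —(−1)→ 17
17 —HB5→ 3·5 + 2 —bump→ 3·6 + 2 = 20 —(−1)→ 19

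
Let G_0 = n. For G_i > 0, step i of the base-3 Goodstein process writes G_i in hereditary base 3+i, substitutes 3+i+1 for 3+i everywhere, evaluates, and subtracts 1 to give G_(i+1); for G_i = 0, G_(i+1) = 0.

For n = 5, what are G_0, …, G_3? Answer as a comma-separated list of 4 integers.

G_0 = 5. HB_3(5) = 3 + 2. Bump = 6. G_1 = 5.
G_1 = 5. HB_4(5) = 4 + 1. Bump = 6. G_2 = 5.
G_2 = 5. HB_5(5) = 5. Bump = 6. G_3 = 5.

5, 5, 5, 5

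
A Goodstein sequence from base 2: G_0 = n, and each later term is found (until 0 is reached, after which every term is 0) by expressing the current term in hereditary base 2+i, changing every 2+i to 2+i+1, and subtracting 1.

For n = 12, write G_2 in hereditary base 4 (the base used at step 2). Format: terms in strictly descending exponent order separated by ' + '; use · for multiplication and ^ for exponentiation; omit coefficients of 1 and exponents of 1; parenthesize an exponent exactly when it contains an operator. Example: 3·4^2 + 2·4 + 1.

4^(4 + 1) + 2·4^2 + 2·4 + 1

G_0=12  [base 2] 2^(2 + 1) + 2^2  →[2↦3]→  3^(3 + 1) + 3^3 = 108  −1 ⇒ G_1=107
G_1=107  [base 3] 3^(3 + 1) + 2·3^2 + 2·3 + 2  →[3↦4]→  4^(4 + 1) + 2·4^2 + 2·4 + 2 = 1066  −1 ⇒ G_2=1065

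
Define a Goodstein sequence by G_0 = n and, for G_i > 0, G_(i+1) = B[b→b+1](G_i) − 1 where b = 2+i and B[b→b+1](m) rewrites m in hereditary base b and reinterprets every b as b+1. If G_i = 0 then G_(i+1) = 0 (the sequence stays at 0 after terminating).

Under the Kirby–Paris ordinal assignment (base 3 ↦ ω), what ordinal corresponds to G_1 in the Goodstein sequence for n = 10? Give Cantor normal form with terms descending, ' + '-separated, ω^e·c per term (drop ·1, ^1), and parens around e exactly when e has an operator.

base 2: 10 = 2^(2 + 1) + 2; at 3: 3^(3 + 1) + 3 = 84; next = 83
base 3: 83 = 3^(3 + 1) + 2; at 4: 4^(4 + 1) + 2 = 1026; next = 1025

ω^(ω + 1) + 2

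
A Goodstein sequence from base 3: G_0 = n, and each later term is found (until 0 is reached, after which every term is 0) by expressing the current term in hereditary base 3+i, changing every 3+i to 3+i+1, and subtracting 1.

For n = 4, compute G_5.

[0] 4 ≡ 3 + 1 (base 3). Lift 4: 5. −1: 4.
[1] 4 ≡ 4 (base 4). Lift 5: 5. −1: 4.
[2] 4 ≡ 4 (base 5). Lift 6: 4. −1: 3.
[3] 3 ≡ 3 (base 6). Lift 7: 3. −1: 2.
[4] 2 ≡ 2 (base 7). Lift 8: 2. −1: 1.
[5] 1 ≡ 1 (base 8). Lift 9: 1. −1: 0.

1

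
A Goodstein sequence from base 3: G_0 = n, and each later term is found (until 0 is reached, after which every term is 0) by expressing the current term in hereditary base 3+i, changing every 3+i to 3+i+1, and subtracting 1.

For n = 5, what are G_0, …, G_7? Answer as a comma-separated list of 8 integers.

i=0: 5 = 3 + 2 (b=3); 3→4: 4 + 2 = 6; 6−1 = 5
i=1: 5 = 4 + 1 (b=4); 4→5: 5 + 1 = 6; 6−1 = 5
i=2: 5 = 5 (b=5); 5→6: 6 = 6; 6−1 = 5
i=3: 5 = 5 (b=6); 6→7: 5 = 5; 5−1 = 4
i=4: 4 = 4 (b=7); 7→8: 4 = 4; 4−1 = 3
i=5: 3 = 3 (b=8); 8→9: 3 = 3; 3−1 = 2
i=6: 2 = 2 (b=9); 9→10: 2 = 2; 2−1 = 1

5, 5, 5, 5, 4, 3, 2, 1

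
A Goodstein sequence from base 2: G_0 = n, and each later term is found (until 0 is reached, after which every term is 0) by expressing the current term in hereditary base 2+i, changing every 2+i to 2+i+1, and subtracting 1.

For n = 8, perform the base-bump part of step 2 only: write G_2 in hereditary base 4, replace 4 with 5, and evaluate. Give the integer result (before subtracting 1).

G_0 = 8. HB_2(8) = 2^(2 + 1). Bump = 81. G_1 = 80.
G_1 = 80. HB_3(80) = 2·3^3 + 2·3^2 + 2·3 + 2. Bump = 554. G_2 = 553.
G_2 = 553. HB_4(553) = 2·4^4 + 2·4^2 + 2·4 + 1. Bump = 6311. G_3 = 6310.

6311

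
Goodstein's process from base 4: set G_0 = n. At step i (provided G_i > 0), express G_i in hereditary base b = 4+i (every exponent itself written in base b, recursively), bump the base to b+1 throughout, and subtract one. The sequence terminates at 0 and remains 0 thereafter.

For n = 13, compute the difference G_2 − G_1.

(0) 13|_4 = 3·4 + 1 ↦ 3·5 + 1|_5 = 16 ⇒ 15
(1) 15|_5 = 3·5 ↦ 3·6|_6 = 18 ⇒ 17

2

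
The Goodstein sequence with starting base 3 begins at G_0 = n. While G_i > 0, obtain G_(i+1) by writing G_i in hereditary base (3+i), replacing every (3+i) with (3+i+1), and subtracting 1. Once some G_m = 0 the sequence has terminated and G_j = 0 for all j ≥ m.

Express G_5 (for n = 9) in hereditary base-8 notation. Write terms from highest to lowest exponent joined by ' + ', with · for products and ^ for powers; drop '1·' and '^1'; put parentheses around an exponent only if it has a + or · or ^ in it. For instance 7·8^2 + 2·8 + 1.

G_0 = 9. HB_3(9) = 3^2. Bump = 16. G_1 = 15.
G_1 = 15. HB_4(15) = 3·4 + 3. Bump = 18. G_2 = 17.
G_2 = 17. HB_5(17) = 3·5 + 2. Bump = 20. G_3 = 19.
G_3 = 19. HB_6(19) = 3·6 + 1. Bump = 22. G_4 = 21.
G_4 = 21. HB_7(21) = 3·7. Bump = 24. G_5 = 23.

2·8 + 7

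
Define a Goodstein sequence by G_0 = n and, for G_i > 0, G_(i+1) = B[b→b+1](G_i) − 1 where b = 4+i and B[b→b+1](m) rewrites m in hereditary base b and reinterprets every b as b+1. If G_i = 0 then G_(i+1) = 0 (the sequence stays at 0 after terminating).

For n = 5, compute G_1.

5

step 0: 5 = 4 + 1; sub 5 for 4: 5 + 1; = 6; G_1 = 6−1 = 5
step 1: 5 = 5; sub 6 for 5: 6; = 6; G_2 = 6−1 = 5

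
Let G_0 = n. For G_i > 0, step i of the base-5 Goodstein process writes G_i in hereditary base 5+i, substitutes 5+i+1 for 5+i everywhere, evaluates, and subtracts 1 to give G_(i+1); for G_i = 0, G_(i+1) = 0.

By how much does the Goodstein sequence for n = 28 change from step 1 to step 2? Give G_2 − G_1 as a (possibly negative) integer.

12

i=0: 28 = 5^2 + 3 (b=5); 5→6: 6^2 + 3 = 39; 39−1 = 38
i=1: 38 = 6^2 + 2 (b=6); 6→7: 7^2 + 2 = 51; 51−1 = 50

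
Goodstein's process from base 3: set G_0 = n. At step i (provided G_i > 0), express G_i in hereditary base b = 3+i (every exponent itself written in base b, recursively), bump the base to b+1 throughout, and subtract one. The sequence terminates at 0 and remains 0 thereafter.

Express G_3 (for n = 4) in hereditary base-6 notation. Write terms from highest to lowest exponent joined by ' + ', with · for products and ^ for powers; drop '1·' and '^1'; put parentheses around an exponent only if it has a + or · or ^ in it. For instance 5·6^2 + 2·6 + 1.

3

(0) 4|_3 = 3 + 1 ↦ 4 + 1|_4 = 5 ⇒ 4
(1) 4|_4 = 4 ↦ 5|_5 = 5 ⇒ 4
(2) 4|_5 = 4 ↦ 4|_6 = 4 ⇒ 3
(3) 3|_6 = 3 ↦ 3|_7 = 3 ⇒ 2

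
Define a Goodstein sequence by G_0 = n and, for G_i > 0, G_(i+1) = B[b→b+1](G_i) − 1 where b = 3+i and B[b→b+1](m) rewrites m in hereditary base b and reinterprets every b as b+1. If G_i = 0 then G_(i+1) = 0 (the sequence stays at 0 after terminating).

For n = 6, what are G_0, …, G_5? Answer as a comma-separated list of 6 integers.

6, 7, 7, 7, 7, 7

G_0=6  [base 3] 2·3  →[3↦4]→  2·4 = 8  −1 ⇒ G_1=7
G_1=7  [base 4] 4 + 3  →[4↦5]→  5 + 3 = 8  −1 ⇒ G_2=7
G_2=7  [base 5] 5 + 2  →[5↦6]→  6 + 2 = 8  −1 ⇒ G_3=7
G_3=7  [base 6] 6 + 1  →[6↦7]→  7 + 1 = 8  −1 ⇒ G_4=7
G_4=7  [base 7] 7  →[7↦8]→  8 = 8  −1 ⇒ G_5=7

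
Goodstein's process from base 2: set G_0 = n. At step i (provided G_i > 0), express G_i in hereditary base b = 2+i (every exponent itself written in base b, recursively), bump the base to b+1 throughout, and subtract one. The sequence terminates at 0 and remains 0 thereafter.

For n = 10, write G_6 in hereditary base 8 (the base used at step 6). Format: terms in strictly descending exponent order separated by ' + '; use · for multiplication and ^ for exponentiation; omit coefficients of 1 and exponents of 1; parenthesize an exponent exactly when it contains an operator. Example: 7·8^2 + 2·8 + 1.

(0) 10|_2 = 2^(2 + 1) + 2 ↦ 3^(3 + 1) + 3|_3 = 84 ⇒ 83
(1) 83|_3 = 3^(3 + 1) + 2 ↦ 4^(4 + 1) + 2|_4 = 1026 ⇒ 1025
(2) 1025|_4 = 4^(4 + 1) + 1 ↦ 5^(5 + 1) + 1|_5 = 15626 ⇒ 15625
(3) 15625|_5 = 5^(5 + 1) ↦ 6^(6 + 1)|_6 = 279936 ⇒ 279935
(4) 279935|_6 = 5·6^6 + 5·6^5 + 5·6^4 + 5·6^3 + 5·6^2 + 5·6 + 5 ↦ 5·7^7 + 5·7^5 + 5·7^4 + 5·7^3 + 5·7^2 + 5·7 + 5|_7 = 4215755 ⇒ 4215754
(5) 4215754|_7 = 5·7^7 + 5·7^5 + 5·7^4 + 5·7^3 + 5·7^2 + 5·7 + 4 ↦ 5·8^8 + 5·8^5 + 5·8^4 + 5·8^3 + 5·8^2 + 5·8 + 4|_8 = 84073324 ⇒ 84073323
(6) 84073323|_8 = 5·8^8 + 5·8^5 + 5·8^4 + 5·8^3 + 5·8^2 + 5·8 + 3 ↦ 5·9^9 + 5·9^5 + 5·9^4 + 5·9^3 + 5·9^2 + 5·9 + 3|_9 = 1937434593 ⇒ 1937434592

5·8^8 + 5·8^5 + 5·8^4 + 5·8^3 + 5·8^2 + 5·8 + 3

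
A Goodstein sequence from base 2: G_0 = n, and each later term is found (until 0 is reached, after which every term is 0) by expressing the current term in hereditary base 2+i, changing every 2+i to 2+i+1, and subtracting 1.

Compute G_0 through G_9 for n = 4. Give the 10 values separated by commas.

4, 26, 41, 60, 83, 109, 139, 173, 211, 253

G_0 = 4. HB_2(4) = 2^2. Bump = 27. G_1 = 26.
G_1 = 26. HB_3(26) = 2·3^2 + 2·3 + 2. Bump = 42. G_2 = 41.
G_2 = 41. HB_4(41) = 2·4^2 + 2·4 + 1. Bump = 61. G_3 = 60.
G_3 = 60. HB_5(60) = 2·5^2 + 2·5. Bump = 84. G_4 = 83.
G_4 = 83. HB_6(83) = 2·6^2 + 6 + 5. Bump = 110. G_5 = 109.
G_5 = 109. HB_7(109) = 2·7^2 + 7 + 4. Bump = 140. G_6 = 139.
G_6 = 139. HB_8(139) = 2·8^2 + 8 + 3. Bump = 174. G_7 = 173.
G_7 = 173. HB_9(173) = 2·9^2 + 9 + 2. Bump = 212. G_8 = 211.
G_8 = 211. HB_10(211) = 2·10^2 + 10 + 1. Bump = 254. G_9 = 253.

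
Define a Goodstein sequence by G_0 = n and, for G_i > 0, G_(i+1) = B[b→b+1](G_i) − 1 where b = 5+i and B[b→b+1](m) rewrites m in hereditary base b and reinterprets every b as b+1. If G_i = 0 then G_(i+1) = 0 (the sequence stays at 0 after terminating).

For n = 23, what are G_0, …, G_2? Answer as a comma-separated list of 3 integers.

23, 26, 29

G_0 = 23. HB_5(23) = 4·5 + 3. Bump = 27. G_1 = 26.
G_1 = 26. HB_6(26) = 4·6 + 2. Bump = 30. G_2 = 29.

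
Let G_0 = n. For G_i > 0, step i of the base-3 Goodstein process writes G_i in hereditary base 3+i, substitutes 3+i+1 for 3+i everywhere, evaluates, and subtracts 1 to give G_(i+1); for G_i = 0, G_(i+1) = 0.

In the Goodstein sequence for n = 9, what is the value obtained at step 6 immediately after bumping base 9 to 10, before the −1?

26

[0] 9 ≡ 3^2 (base 3). Lift 4: 16. −1: 15.
[1] 15 ≡ 3·4 + 3 (base 4). Lift 5: 18. −1: 17.
[2] 17 ≡ 3·5 + 2 (base 5). Lift 6: 20. −1: 19.
[3] 19 ≡ 3·6 + 1 (base 6). Lift 7: 22. −1: 21.
[4] 21 ≡ 3·7 (base 7). Lift 8: 24. −1: 23.
[5] 23 ≡ 2·8 + 7 (base 8). Lift 9: 25. −1: 24.
[6] 24 ≡ 2·9 + 6 (base 9). Lift 10: 26. −1: 25.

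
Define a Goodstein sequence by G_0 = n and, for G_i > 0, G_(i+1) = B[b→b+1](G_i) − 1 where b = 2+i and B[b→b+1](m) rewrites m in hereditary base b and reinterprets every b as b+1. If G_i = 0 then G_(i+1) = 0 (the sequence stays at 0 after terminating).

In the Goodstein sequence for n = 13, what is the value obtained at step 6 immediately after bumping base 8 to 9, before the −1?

3486786856

step 0: 13 = 2^(2 + 1) + 2^2 + 1; sub 3 for 2: 3^(3 + 1) + 3^3 + 1; = 109; G_1 = 109−1 = 108
step 1: 108 = 3^(3 + 1) + 3^3; sub 4 for 3: 4^(4 + 1) + 4^4; = 1280; G_2 = 1280−1 = 1279
step 2: 1279 = 4^(4 + 1) + 3·4^3 + 3·4^2 + 3·4 + 3; sub 5 for 4: 5^(5 + 1) + 3·5^3 + 3·5^2 + 3·5 + 3; = 16093; G_3 = 16093−1 = 16092
step 3: 16092 = 5^(5 + 1) + 3·5^3 + 3·5^2 + 3·5 + 2; sub 6 for 5: 6^(6 + 1) + 3·6^3 + 3·6^2 + 3·6 + 2; = 280712; G_4 = 280712−1 = 280711
step 4: 280711 = 6^(6 + 1) + 3·6^3 + 3·6^2 + 3·6 + 1; sub 7 for 6: 7^(7 + 1) + 3·7^3 + 3·7^2 + 3·7 + 1; = 5765999; G_5 = 5765999−1 = 5765998
step 5: 5765998 = 7^(7 + 1) + 3·7^3 + 3·7^2 + 3·7; sub 8 for 7: 8^(8 + 1) + 3·8^3 + 3·8^2 + 3·8; = 134219480; G_6 = 134219480−1 = 134219479
step 6: 134219479 = 8^(8 + 1) + 3·8^3 + 3·8^2 + 2·8 + 7; sub 9 for 8: 9^(9 + 1) + 3·9^3 + 3·9^2 + 2·9 + 7; = 3486786856; G_7 = 3486786856−1 = 3486786855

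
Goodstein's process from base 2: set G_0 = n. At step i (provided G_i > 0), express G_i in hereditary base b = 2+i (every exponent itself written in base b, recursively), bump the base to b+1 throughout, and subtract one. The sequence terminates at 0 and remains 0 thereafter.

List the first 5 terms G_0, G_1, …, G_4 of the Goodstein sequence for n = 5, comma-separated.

5, 27, 255, 467, 775

i=0: 5 = 2^2 + 1 (b=2); 2→3: 3^3 + 1 = 28; 28−1 = 27
i=1: 27 = 3^3 (b=3); 3→4: 4^4 = 256; 256−1 = 255
i=2: 255 = 3·4^3 + 3·4^2 + 3·4 + 3 (b=4); 4→5: 3·5^3 + 3·5^2 + 3·5 + 3 = 468; 468−1 = 467
i=3: 467 = 3·5^3 + 3·5^2 + 3·5 + 2 (b=5); 5→6: 3·6^3 + 3·6^2 + 3·6 + 2 = 776; 776−1 = 775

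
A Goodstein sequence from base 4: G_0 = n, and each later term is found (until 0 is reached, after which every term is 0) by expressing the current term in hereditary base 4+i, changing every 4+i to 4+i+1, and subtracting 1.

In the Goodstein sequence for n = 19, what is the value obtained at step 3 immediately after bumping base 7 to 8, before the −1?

19 —HB4→ 4^2 + 3 —bump→ 5^2 + 3 = 28 —(−1)→ 27
27 —HB5→ 5^2 + 2 —bump→ 6^2 + 2 = 38 —(−1)→ 37
37 —HB6→ 6^2 + 1 —bump→ 7^2 + 1 = 50 —(−1)→ 49
49 —HB7→ 7^2 —bump→ 8^2 = 64 —(−1)→ 63

64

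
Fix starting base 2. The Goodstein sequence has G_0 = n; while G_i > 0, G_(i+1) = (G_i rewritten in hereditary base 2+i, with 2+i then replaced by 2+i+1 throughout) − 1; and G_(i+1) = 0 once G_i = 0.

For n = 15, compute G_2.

1283

i=0: 15 = 2^(2 + 1) + 2^2 + 2 + 1 (b=2); 2→3: 3^(3 + 1) + 3^3 + 3 + 1 = 112; 112−1 = 111
i=1: 111 = 3^(3 + 1) + 3^3 + 3 (b=3); 3→4: 4^(4 + 1) + 4^4 + 4 = 1284; 1284−1 = 1283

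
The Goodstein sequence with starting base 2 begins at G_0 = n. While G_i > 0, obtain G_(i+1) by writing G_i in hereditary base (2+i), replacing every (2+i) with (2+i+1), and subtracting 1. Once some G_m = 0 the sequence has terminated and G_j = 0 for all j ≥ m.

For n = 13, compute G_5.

5765998

step 0: 13 = 2^(2 + 1) + 2^2 + 1; sub 3 for 2: 3^(3 + 1) + 3^3 + 1; = 109; G_1 = 109−1 = 108
step 1: 108 = 3^(3 + 1) + 3^3; sub 4 for 3: 4^(4 + 1) + 4^4; = 1280; G_2 = 1280−1 = 1279
step 2: 1279 = 4^(4 + 1) + 3·4^3 + 3·4^2 + 3·4 + 3; sub 5 for 4: 5^(5 + 1) + 3·5^3 + 3·5^2 + 3·5 + 3; = 16093; G_3 = 16093−1 = 16092
step 3: 16092 = 5^(5 + 1) + 3·5^3 + 3·5^2 + 3·5 + 2; sub 6 for 5: 6^(6 + 1) + 3·6^3 + 3·6^2 + 3·6 + 2; = 280712; G_4 = 280712−1 = 280711
step 4: 280711 = 6^(6 + 1) + 3·6^3 + 3·6^2 + 3·6 + 1; sub 7 for 6: 7^(7 + 1) + 3·7^3 + 3·7^2 + 3·7 + 1; = 5765999; G_5 = 5765999−1 = 5765998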